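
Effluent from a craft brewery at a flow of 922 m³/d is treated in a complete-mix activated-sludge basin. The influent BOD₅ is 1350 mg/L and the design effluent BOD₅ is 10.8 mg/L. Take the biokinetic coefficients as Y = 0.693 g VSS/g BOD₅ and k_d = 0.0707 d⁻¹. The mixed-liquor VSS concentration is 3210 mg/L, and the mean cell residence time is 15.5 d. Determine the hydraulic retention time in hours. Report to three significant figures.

Rearranging the biomass balance for a CMAS with decay, V = Y·Q·ΔS·θ_c / [X·(1+k_d θ_c)] = 0.693 × 922 × (1350 − 10.8) × 15.5 / [3210 × (1 + 0.0707 × 15.5)] = 1.33×10^7 / 6728 = 1971 m³.
Hydraulic retention time τ = V/Q = 1971 / 922 = 2.138 d = 51.32 h.

τ ≈ 51.3 h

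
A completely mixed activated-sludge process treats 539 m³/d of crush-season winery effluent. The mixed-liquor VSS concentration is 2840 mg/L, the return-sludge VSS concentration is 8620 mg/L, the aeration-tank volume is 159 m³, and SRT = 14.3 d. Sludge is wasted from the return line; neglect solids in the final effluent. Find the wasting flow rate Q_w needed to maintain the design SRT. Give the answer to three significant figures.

Q_w ≈ 3.66 m³/d

θ_c = V·X/(Q_w·X_r) when wasting from the recycle, so Q_w = V·X/(θ_c·X_r) = 159.0 × 2840 / (14.3 × 8620) = 3.663 m³/d.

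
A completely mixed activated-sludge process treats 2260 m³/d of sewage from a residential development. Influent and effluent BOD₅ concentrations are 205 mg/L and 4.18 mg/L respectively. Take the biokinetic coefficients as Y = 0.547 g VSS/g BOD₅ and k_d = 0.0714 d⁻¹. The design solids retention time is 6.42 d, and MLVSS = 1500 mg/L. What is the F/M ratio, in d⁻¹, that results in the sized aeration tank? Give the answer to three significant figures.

F/M ≈ 0.424 d⁻¹

From the SRT design equation V = Y Q (S₀−S) θ_c / [X (1 + k_d θ_c)] = 0.547 × 2260 × (205 − 4.18) × 6.42 / [1500 × (1 + 0.0714 × 6.42)] = 1.59×10^6 / 2188 = 728.6 m³.
F/M = Q·S₀ / (V·X) = 2260 × 205 / (728.6 × 1500) = 0.4239 g BOD₅·(g VSS·d)⁻¹.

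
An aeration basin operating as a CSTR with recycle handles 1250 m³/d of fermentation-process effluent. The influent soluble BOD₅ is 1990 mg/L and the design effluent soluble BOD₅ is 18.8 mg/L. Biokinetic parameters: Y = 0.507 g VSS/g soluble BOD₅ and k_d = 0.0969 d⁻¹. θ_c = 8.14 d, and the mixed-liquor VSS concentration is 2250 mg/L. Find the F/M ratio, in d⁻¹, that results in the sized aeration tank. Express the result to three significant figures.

From the SRT design equation V = Y Q (S₀−S) θ_c / [X (1 + k_d θ_c)] = 0.507 × 1250 × (1990 − 18.8) × 8.14 / [2250 × (1 + 0.0969 × 8.14)] = 1.02×10^7 / 4025 = 2527 m³.
F/M = Q·S₀ / (V·X) = 1250 × 1990 / (2527 × 2250) = 0.4376 g soluble BOD₅·(g VSS·d)⁻¹.

F/M ≈ 0.438 d⁻¹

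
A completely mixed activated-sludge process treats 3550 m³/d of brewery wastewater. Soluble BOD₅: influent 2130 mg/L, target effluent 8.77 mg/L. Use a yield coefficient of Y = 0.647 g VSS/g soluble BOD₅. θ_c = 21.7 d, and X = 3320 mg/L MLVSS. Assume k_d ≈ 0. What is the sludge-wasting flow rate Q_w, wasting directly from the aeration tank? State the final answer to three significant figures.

Biomass mass balance (decay neglected): V·X = Y·Q·(S₀ − S)·θ_c, so V = 0.647 × 3550 × (2130 − 8.77) × 21.7 / 3320 = 31845 m³.
With mixed-liquor wasting, θ_c = V/Q_w, so Q_w = V/θ_c = 31845/21.7 = 1468 m³/d.

Q_w ≈ 1470 m³/d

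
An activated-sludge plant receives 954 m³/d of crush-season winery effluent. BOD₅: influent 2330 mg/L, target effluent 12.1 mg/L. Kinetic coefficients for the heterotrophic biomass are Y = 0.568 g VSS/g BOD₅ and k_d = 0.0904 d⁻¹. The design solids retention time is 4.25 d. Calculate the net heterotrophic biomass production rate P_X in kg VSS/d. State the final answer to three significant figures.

Correct the yield for decay: Y_obs = Y/(1 + k_d θ_c) = 0.568 / (1 + 0.0904 × 4.25) = 0.568 / 1.384 = 0.4103.
ΔS = 2330 − 12.1 = 2318 mg/L, so the substrate removal rate is 954 × 2318/1000 = 2211 kg BOD₅/d.
Biomass produced: P_X = Y_obs·Q·ΔS = 0.4103 × 2211 ≈ 907.4 kg VSS/d.

P_X ≈ 907 kg VSS/d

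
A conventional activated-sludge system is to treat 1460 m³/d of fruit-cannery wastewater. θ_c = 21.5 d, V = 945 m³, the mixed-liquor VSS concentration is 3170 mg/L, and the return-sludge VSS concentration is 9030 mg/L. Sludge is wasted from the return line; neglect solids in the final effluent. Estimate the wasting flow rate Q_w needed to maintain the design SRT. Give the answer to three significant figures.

Q_w ≈ 15.4 m³/d

Wasting from the return line (neglecting effluent solids): Q_w = V·X / (θ_c·X_r) = 945.0 × 3170 / (21.5 × 9030) = 15.43 m³/d.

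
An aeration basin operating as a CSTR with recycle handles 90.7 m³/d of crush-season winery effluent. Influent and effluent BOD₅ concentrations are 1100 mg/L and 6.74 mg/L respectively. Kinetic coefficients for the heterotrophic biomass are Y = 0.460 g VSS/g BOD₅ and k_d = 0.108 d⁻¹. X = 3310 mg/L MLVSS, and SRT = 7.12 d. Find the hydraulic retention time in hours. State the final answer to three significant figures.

τ ≈ 14.7 h

From the SRT design equation V = Y Q (S₀−S) θ_c / [X (1 + k_d θ_c)] = 0.460 × 90.7 × (1100 − 6.74) × 7.12 / [3310 × (1 + 0.108 × 7.12)] = 3.25×10^5 / 5855 = 55.47 m³.
HRT = V/Q = 55.47 m³ / 90.7 m³·d⁻¹ = 0.6115 d × 24 = 14.68 h.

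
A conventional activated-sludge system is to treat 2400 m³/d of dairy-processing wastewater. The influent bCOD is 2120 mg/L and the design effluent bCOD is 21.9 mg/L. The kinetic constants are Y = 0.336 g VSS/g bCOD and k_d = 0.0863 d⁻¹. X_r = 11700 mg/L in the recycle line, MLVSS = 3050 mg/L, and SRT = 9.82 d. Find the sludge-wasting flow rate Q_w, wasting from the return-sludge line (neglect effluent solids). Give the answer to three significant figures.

Steady-state biomass mass balance: V·X·(1 + k_d·θ_c) = Y·Q·(S₀ − S)·θ_c, so V = 0.336 × 2400 × (2120 − 21.9) × 9.82 / [3050 × (1 + 0.0863 × 9.82)] = 1.66×10^7 / 5635 = 2949 m³.
θ_c = V·X/(Q_w·X_r) when wasting from the recycle, so Q_w = V·X/(θ_c·X_r) = 2949 × 3050 / (9.82 × 11700) = 78.27 m³/d.

Q_w ≈ 78.3 m³/d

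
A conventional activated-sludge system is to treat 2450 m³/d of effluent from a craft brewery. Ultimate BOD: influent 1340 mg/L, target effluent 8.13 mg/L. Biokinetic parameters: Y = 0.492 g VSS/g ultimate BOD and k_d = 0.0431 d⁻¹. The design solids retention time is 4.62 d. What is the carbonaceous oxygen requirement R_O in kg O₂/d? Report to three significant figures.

Observed yield with endogenous decay: Y_obs = Y / (1 + k_d·θ_c) = 0.492 / (1 + 0.0431 × 4.62) = 0.492 / 1.199 = 0.4103 g VSS/g ultimate BOD.
ΔS = 1340 − 8.13 = 1332 mg/L, so the substrate removal rate is 2450 × 1332/1000 = 3263 kg ultimate BOD/d.
Biomass synthesised: P_X = Y_obs × 3263 = 1339 kg VSS/d.
R_O = Q·(S₀ − S) − 1.42·P_X = 3263 − 1.42 × 1339 = 1362 kg O₂/d.

R_O ≈ 1360 kg O₂/d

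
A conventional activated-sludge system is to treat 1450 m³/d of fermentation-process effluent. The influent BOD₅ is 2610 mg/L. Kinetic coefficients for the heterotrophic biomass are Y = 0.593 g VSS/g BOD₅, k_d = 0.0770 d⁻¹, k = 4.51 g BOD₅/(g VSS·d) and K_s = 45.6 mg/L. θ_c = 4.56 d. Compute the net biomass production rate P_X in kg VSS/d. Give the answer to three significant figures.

From the Monod/SRT balance for a CMAS, S = K_s·(1+k_d θ_c)/[θ_c·(Y k − k_d) − 1] = 45.6 × (1 + 0.0770 × 4.56) / [4.56 × (0.593 × 4.51 − 0.0770) − 1] = 61.61 / 10.84 = 5.681 mg/L.
Observed yield with endogenous decay: Y_obs = Y / (1 + k_d·θ_c) = 0.593 / (1 + 0.0770 × 4.56) = 0.593 / 1.351 = 0.4389 g VSS/g BOD₅.
Q·(S₀ − S) = 1450 × (2610 − 5.68) × 10⁻³ = 3776 kg/d removed.
Biomass produced: P_X = Y_obs·Q·ΔS = 0.4389 × 3776 ≈ 1657 kg VSS/d.

P_X ≈ 1660 kg VSS/d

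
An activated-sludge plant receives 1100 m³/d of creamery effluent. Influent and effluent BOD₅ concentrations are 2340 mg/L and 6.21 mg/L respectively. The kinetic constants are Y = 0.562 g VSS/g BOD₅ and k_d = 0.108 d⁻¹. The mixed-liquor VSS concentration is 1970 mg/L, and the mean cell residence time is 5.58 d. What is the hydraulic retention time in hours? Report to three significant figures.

Rearranging the biomass balance for a CMAS with decay, V = Y·Q·ΔS·θ_c / [X·(1+k_d θ_c)] = 0.562 × 1100 × (2340 − 6.21) × 5.58 / [1970 × (1 + 0.108 × 5.58)] = 8.05×10^6 / 3157 = 2550 m³.
Hydraulic retention time τ = V/Q = 2550 / 1100 = 2.318 d = 55.63 h.

τ ≈ 55.6 h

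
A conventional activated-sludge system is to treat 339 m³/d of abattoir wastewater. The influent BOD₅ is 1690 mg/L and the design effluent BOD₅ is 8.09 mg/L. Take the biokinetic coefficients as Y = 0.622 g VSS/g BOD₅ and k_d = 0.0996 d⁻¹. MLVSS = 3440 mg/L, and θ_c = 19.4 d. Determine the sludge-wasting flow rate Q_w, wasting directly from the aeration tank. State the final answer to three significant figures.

Q_w ≈ 35.2 m³/d

From the SRT design equation V = Y Q (S₀−S) θ_c / [X (1 + k_d θ_c)] = 0.622 × 339 × (1690 − 8.09) × 19.4 / [3440 × (1 + 0.0996 × 19.4)] = 6.88×10^6 / 10087 = 682.1 m³.
With mixed-liquor wasting, θ_c = V/Q_w, so Q_w = V/θ_c = 682.1/19.4 = 35.16 m³/d.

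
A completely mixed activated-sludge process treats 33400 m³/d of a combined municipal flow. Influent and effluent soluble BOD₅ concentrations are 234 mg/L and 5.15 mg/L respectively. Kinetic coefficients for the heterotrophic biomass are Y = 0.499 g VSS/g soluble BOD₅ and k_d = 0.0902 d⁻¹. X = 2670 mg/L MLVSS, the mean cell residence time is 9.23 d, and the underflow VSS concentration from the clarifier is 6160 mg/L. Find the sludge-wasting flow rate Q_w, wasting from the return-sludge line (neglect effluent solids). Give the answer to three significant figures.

From the SRT design equation V = Y Q (S₀−S) θ_c / [X (1 + k_d θ_c)] = 0.499 × 33400 × (234 − 5.15) × 9.23 / [2670 × (1 + 0.0902 × 9.23)] = 3.52×10^7 / 4893 = 7195 m³.
Wasting from the return line (neglecting effluent solids): Q_w = V·X / (θ_c·X_r) = 7195 × 2670 / (9.23 × 6160) = 337.9 m³/d.

Q_w ≈ 338 m³/d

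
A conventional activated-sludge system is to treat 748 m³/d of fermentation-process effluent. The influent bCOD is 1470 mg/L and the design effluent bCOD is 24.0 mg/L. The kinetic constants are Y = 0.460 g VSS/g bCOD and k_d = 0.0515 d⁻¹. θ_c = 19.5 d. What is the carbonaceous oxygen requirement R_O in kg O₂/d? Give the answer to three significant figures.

R_O ≈ 729 kg O₂/d

Observed yield with endogenous decay: Y_obs = Y / (1 + k_d·θ_c) = 0.460 / (1 + 0.0515 × 19.5) = 0.460 / 2.004 = 0.2295 g VSS/g bCOD.
Substrate removed = Q·(S₀ − S) = 748 m³/d × (1470 − 24.0) g/m³ = 1.08×10^6 g/d = 1082 kg/d.
P_X = Y_obs·Q·(S₀ − S) = 0.2295 × 1082 = 248.2 kg VSS/d.
R_O = Q·ΔS − 1.42 P_X = 1082 − 352.5 = 729.1 kg O₂/d.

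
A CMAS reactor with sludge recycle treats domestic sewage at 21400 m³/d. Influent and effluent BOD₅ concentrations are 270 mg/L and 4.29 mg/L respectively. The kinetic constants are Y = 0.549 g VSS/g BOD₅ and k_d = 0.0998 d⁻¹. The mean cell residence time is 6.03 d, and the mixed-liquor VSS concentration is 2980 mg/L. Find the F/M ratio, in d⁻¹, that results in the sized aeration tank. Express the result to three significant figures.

Rearranging the biomass balance for a CMAS with decay, V = Y·Q·ΔS·θ_c / [X·(1+k_d θ_c)] = 0.549 × 21400 × (270 − 4.29) × 6.03 / [2980 × (1 + 0.0998 × 6.03)] = 1.88×10^7 / 4773 = 3944 m³.
Food-to-microorganism ratio F/M = Q S₀ / (V X) = 21400 × 270 / (3944 × 2980) = 0.4917 d⁻¹.

F/M ≈ 0.492 d⁻¹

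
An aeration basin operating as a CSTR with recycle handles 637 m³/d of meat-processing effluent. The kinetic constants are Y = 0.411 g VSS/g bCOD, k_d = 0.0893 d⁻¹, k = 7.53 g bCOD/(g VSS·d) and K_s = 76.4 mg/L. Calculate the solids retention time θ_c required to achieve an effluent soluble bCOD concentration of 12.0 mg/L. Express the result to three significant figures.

From 1/θ_c = Y·k·S/(K_s + S) − k_d: Y·k·S/(K_s+S) = 0.411 × 7.53 × 12.0 / (76.4 + 12.0) = 0.4201 d⁻¹.
θ_c = 1/(μ − k_d) = 1/(0.4201 − 0.0893) = 1/0.3308 = 3.023 d.

θ_c ≈ 3.02 d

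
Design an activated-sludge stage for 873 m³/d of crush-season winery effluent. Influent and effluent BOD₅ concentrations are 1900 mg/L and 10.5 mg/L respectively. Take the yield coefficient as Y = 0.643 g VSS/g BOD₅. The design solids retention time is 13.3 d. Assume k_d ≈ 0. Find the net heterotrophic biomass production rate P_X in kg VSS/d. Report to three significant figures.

With endogenous decay neglected, the observed yield equals the true yield: Y_obs = Y = 0.643 g VSS/g BOD₅.
ΔS = 1900 − 10.5 = 1890 mg/L, so the substrate removal rate is 873 × 1890/1000 = 1650 kg BOD₅/d.
Biomass produced: P_X = Y_obs·Q·ΔS = 0.6430 × 1650 ≈ 1061 kg VSS/d.

P_X ≈ 1060 kg VSS/d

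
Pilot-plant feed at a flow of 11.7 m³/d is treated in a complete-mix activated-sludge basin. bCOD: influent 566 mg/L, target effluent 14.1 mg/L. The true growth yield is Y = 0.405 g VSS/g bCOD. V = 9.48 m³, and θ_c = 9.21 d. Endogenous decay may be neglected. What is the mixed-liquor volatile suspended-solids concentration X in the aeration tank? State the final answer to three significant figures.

From V·X = Y·Q·(S₀ − S)·θ_c (decay neglected): X = 0.405 × 11.7 × (566 − 14.1) × 9.21 / 9.48 = 2541 mg/L.

X ≈ 2540 mg/L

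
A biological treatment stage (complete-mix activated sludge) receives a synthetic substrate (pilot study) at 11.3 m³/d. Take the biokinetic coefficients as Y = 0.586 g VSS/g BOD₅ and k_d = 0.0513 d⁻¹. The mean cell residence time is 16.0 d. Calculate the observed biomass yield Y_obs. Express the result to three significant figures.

Observed yield with endogenous decay: Y_obs = Y / (1 + k_d·θ_c) = 0.586 / (1 + 0.0513 × 16.0) = 0.586 / 1.821 = 0.3218 g VSS/g BOD₅.

Y_obs ≈ 0.322 g VSS/g BOD₅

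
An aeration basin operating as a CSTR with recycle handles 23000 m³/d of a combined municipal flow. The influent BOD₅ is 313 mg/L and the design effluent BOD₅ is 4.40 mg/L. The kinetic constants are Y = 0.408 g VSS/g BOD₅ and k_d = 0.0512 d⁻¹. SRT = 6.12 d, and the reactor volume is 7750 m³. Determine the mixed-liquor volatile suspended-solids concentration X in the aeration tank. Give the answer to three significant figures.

X = Y·Q·ΔS·θ_c / [V·(1 + k_d θ_c)] = 0.408 × 23000 × (313 − 4.40) × 6.12 / [7750 × (1 + 0.0512 × 6.12)] = 1741 mg/L.

X ≈ 1740 mg/L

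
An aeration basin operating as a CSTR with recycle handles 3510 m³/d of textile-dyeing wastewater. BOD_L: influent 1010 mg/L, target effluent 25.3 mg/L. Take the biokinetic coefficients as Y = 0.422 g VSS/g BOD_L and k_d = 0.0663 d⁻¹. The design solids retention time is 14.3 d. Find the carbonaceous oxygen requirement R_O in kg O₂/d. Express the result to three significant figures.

The observed yield is Y_obs = Y/(1 + k_d·θ_c) = 0.422 / (1 + 0.0663 × 14.3) = 0.422 / 1.948 = 0.2166 g VSS per g BOD_L removed.
Q·(S₀ − S) = 3510 × (1010 − 25.3) × 10⁻³ = 3456 kg/d removed.
Net sludge production P_X = 0.2166 × 3456 = 748.7 kg VSS/d.
Carbonaceous O₂ demand = substrate oxidised − cell-mass equivalent = 3456 − 1.42 × 748.7 = 2393 kg O₂/d.

R_O ≈ 2390 kg O₂/d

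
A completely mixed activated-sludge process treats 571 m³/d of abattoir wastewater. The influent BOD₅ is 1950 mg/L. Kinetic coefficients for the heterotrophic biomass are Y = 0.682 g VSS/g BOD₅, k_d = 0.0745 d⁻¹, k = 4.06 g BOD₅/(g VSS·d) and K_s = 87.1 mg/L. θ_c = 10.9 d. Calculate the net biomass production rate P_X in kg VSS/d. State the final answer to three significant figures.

P_X ≈ 418 kg VSS/d

For a completely mixed reactor with recycle the Lawrence–McCarty relation gives S = K_s·(1 + k_d·θ_c) / [θ_c·(Y·k − k_d) − 1] = 87.1 × (1 + 0.0745 × 10.9) / [10.9 × (0.682 × 4.06 − 0.0745) − 1] = 157.8 / 28.37 = 5.563 mg/L.
Observed yield with endogenous decay: Y_obs = Y / (1 + k_d·θ_c) = 0.682 / (1 + 0.0745 × 10.9) = 0.682 / 1.812 = 0.3764 g VSS/g BOD₅.
ΔS = 1950 − 5.56 = 1944 mg/L, so the substrate removal rate is 571 × 1944/1000 = 1110 kg BOD₅/d.
So the net sludge growth is P_X = 0.3764 × 1110 = 417.9 kg VSS/d.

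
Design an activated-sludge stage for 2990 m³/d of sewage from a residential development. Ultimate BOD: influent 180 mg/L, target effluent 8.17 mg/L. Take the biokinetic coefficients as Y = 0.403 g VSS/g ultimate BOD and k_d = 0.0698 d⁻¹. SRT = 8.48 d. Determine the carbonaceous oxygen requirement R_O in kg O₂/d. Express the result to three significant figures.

R_O ≈ 329 kg O₂/d

Correct the yield for decay: Y_obs = Y/(1 + k_d θ_c) = 0.403 / (1 + 0.0698 × 8.48) = 0.403 / 1.592 = 0.2532.
Q·(S₀ − S) = 2990 × (180 − 8.17) × 10⁻³ = 513.8 kg/d removed.
Biomass synthesised: P_X = Y_obs × 513.8 = 130.1 kg VSS/d.
R_O = Q·ΔS − 1.42 P_X = 513.8 − 184.7 = 329.1 kg O₂/d.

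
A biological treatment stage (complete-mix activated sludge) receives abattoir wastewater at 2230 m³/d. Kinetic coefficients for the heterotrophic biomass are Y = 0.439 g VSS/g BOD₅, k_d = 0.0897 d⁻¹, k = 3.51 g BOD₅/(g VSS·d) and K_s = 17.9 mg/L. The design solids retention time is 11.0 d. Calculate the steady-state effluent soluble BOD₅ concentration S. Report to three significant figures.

S ≈ 2.38 mg/L

For a completely mixed reactor with recycle the Lawrence–McCarty relation gives S = K_s·(1 + k_d·θ_c) / [θ_c·(Y·k − k_d) − 1] = 17.9 × (1 + 0.0897 × 11.0) / [11.0 × (0.439 × 3.51 − 0.0897) − 1] = 35.56 / 14.96 = 2.377 mg/L.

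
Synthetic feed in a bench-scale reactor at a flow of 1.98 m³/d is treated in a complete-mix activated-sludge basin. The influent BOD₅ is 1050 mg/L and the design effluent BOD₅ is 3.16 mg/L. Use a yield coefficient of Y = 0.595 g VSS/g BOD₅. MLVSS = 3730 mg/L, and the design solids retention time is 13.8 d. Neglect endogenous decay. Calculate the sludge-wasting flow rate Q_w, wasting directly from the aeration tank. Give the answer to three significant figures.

Biomass mass balance (decay neglected): V·X = Y·Q·(S₀ − S)·θ_c, so V = 0.595 × 1.98 × (1050 − 3.16) × 13.8 / 3730 = 4.563 m³.
Wasting from the aeration tank: Q_w = V / θ_c = 4.563 / 13.8 = 0.3306 m³/d.

Q_w ≈ 0.331 m³/d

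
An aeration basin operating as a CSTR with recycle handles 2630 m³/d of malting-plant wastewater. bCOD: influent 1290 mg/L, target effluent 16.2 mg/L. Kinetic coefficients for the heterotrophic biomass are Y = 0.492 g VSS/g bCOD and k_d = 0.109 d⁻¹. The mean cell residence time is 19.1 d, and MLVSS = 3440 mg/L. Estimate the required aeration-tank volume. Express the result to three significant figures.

Rearranging the biomass balance for a CMAS with decay, V = Y·Q·ΔS·θ_c / [X·(1+k_d θ_c)] = 0.492 × 2630 × (1290 − 16.2) × 19.1 / [3440 × (1 + 0.109 × 19.1)] = 3.15×10^7 / 10602 = 2969 m³.

V ≈ 2970 m³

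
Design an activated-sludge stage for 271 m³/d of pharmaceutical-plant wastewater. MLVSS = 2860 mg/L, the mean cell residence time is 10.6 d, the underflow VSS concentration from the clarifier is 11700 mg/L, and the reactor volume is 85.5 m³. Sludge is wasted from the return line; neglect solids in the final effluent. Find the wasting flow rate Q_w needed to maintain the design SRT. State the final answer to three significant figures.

Q_w ≈ 1.97 m³/d

Q_w = (V·X)/(θ_c X_r) = 85.50 × 2860 / (10.6 × 11700) = 1.972 m³/d.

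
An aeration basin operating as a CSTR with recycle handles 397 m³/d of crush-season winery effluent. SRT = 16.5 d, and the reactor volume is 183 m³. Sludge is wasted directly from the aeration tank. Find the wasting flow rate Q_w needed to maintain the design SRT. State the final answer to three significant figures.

Q_w ≈ 11.1 m³/d

Wasting from the aeration tank: Q_w = V / θ_c = 183.0 / 16.5 = 11.09 m³/d.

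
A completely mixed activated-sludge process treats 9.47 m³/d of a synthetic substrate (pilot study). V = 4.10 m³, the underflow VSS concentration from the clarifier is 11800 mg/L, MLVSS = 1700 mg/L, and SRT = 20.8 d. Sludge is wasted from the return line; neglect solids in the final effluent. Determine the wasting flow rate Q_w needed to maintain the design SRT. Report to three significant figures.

Q_w ≈ 0.0284 m³/d

θ_c = V·X/(Q_w·X_r) when wasting from the recycle, so Q_w = V·X/(θ_c·X_r) = 4.100 × 1700 / (20.8 × 11800) = 0.02840 m³/d.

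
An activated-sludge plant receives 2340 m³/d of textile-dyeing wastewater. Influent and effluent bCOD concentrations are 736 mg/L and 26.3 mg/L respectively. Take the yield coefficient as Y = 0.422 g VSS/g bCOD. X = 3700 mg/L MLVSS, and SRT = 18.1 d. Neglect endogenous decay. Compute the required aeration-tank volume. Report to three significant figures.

V ≈ 3430 m³

Biomass mass balance (decay neglected): V·X = Y·Q·(S₀ − S)·θ_c, so V = 0.422 × 2340 × (736 − 26.3) × 18.1 / 3700 = 3428 m³.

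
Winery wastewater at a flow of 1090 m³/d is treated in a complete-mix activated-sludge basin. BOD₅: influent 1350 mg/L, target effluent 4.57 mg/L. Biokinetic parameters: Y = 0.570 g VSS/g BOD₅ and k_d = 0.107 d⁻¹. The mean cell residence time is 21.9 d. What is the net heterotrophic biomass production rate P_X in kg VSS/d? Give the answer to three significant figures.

Observed yield with endogenous decay: Y_obs = Y / (1 + k_d·θ_c) = 0.570 / (1 + 0.107 × 21.9) = 0.570 / 3.343 = 0.1705 g VSS/g BOD₅.
ΔS = 1350 − 4.57 = 1345 mg/L, so the substrate removal rate is 1090 × 1345/1000 = 1467 kg BOD₅/d.
P_X = Y_obs · Q(S₀ − S) = 0.1705 × 1467 = 250.0 kg VSS/d.

P_X ≈ 250 kg VSS/d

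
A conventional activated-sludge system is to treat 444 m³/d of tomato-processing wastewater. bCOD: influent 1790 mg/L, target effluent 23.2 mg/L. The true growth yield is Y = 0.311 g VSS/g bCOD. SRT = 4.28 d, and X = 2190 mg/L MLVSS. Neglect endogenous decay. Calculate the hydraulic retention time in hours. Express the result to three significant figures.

τ ≈ 25.8 h

With k_d = 0 the design equation reduces to V = Y Q (S₀−S) θ_c / X = 0.311 × 444 × (1790 − 23.2) × 4.28 / 2190 = 476.8 m³.
HRT = V/Q = 476.8 m³ / 444 m³·d⁻¹ = 1.074 d × 24 = 25.77 h.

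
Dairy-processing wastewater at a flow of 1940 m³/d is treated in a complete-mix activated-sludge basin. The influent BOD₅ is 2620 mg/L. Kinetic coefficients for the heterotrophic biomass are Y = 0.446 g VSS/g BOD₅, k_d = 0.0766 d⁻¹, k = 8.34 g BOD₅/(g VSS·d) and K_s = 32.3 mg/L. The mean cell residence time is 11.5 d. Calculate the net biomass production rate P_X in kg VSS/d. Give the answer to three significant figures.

P_X ≈ 1200 kg VSS/d

Effluent substrate depends only on kinetics and SRT: S = K_s(1 + k_d θ_c) / [θ_c(Yk − k_d) − 1] = 32.3 × (1 + 0.0766 × 11.5) / [11.5 × (0.446 × 8.34 − 0.0766) − 1] = 60.75 / 40.89 = 1.486 mg/L.
Y_obs = Y / (1 + k_d θ_c) = 0.446 / (1 + 0.0766 × 11.5) = 0.446 / 1.881 = 0.2371.
ΔS = 2620 − 1.49 = 2619 mg/L, so the substrate removal rate is 1940 × 2619/1000 = 5080 kg BOD₅/d.
So the net sludge growth is P_X = 0.2371 × 5080 = 1205 kg VSS/d.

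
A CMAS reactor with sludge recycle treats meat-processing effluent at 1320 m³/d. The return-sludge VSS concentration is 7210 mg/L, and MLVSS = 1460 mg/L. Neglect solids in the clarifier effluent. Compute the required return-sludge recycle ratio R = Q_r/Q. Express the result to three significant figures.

R ≈ 0.254

R = Q_r/Q = X/(X_r − X) = 1460 / (7210 − 1460) = 0.2539.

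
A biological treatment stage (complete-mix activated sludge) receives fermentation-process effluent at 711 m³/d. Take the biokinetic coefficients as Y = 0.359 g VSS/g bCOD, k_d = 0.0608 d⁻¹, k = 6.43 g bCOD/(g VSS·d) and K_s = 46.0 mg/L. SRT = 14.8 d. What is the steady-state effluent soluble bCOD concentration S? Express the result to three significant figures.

From the Monod/SRT balance for a CMAS, S = K_s·(1+k_d θ_c)/[θ_c·(Y k − k_d) − 1] = 46.0 × (1 + 0.0608 × 14.8) / [14.8 × (0.359 × 6.43 − 0.0608) − 1] = 87.39 / 32.26 = 2.709 mg/L.

S ≈ 2.71 mg/L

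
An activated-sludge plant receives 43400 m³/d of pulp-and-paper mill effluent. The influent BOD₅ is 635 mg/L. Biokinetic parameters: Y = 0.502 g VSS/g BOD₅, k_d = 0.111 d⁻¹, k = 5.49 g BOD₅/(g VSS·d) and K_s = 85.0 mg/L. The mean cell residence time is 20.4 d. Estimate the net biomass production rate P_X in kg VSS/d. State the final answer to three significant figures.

Effluent substrate depends only on kinetics and SRT: S = K_s(1 + k_d θ_c) / [θ_c(Yk − k_d) − 1] = 85.0 × (1 + 0.111 × 20.4) / [20.4 × (0.502 × 5.49 − 0.111) − 1] = 277.5 / 52.96 = 5.240 mg/L.
Correct the yield for decay: Y_obs = Y/(1 + k_d θ_c) = 0.502 / (1 + 0.111 × 20.4) = 0.502 / 3.264 = 0.1538.
Substrate removed = Q·(S₀ − S) = 43400 m³/d × (635 − 5.24) g/m³ = 2.73×10^7 g/d = 27332 kg/d.
So the net sludge growth is P_X = 0.1538 × 27332 = 4203 kg VSS/d.

P_X ≈ 4200 kg VSS/d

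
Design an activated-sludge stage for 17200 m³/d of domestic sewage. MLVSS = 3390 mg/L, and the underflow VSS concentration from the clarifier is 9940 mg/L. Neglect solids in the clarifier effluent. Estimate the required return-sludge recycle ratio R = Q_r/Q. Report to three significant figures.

R ≈ 0.518

R = Q_r/Q = X/(X_r − X) = 3390 / (9940 − 3390) = 0.5176.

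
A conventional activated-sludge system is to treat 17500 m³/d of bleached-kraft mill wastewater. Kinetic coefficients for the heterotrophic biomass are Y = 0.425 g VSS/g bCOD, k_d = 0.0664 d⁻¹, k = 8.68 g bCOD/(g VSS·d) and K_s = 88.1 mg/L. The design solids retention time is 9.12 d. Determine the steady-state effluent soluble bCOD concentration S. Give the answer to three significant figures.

Effluent substrate depends only on kinetics and SRT: S = K_s(1 + k_d θ_c) / [θ_c(Yk − k_d) − 1] = 88.1 × (1 + 0.0664 × 9.12) / [9.12 × (0.425 × 8.68 − 0.0664) − 1] = 141.5 / 32.04 = 4.415 mg/L.

S ≈ 4.42 mg/L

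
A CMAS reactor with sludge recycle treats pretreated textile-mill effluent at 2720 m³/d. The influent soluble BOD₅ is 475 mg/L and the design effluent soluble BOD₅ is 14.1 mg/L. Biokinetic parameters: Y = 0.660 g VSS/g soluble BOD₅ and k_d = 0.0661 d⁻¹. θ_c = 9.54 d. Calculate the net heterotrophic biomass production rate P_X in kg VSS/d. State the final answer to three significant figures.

Correct the yield for decay: Y_obs = Y/(1 + k_d θ_c) = 0.660 / (1 + 0.0661 × 9.54) = 0.660 / 1.631 = 0.4048.
ΔS = 475 − 14.1 = 460.9 mg/L, so the substrate removal rate is 2720 × 460.9/1000 = 1254 kg soluble BOD₅/d.
P_X = Y_obs · Q(S₀ − S) = 0.4048 × 1254 = 507.4 kg VSS/d.

P_X ≈ 507 kg VSS/d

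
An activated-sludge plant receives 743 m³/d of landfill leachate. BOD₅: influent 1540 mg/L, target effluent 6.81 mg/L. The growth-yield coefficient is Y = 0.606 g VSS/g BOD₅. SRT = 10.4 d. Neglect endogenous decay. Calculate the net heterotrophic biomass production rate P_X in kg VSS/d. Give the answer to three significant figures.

P_X ≈ 690 kg VSS/d

No decay correction is needed, so Y_obs = Y = 0.606.
Substrate removed = Q·(S₀ − S) = 743 m³/d × (1540 − 6.81) g/m³ = 1.14×10^6 g/d = 1139 kg/d.
Net biomass production P_X = Y_obs × Q·(S₀ − S) = 0.6060 × 1139 = 690.3 kg VSS/d.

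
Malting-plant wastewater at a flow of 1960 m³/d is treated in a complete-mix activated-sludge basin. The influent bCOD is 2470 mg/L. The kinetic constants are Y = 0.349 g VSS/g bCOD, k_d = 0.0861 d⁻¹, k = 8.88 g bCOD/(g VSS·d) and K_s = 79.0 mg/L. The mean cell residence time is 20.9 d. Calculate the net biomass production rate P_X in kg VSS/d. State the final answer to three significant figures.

Effluent substrate depends only on kinetics and SRT: S = K_s(1 + k_d θ_c) / [θ_c(Yk − k_d) − 1] = 79.0 × (1 + 0.0861 × 20.9) / [20.9 × (0.349 × 8.88 − 0.0861) − 1] = 221.2 / 61.97 = 3.569 mg/L.
Observed yield with endogenous decay: Y_obs = Y / (1 + k_d·θ_c) = 0.349 / (1 + 0.0861 × 20.9) = 0.349 / 2.799 = 0.1247 g VSS/g bCOD.
Q·(S₀ − S) = 1960 × (2470 − 3.57) × 10⁻³ = 4834 kg/d removed.
Net biomass production P_X = Y_obs × Q·(S₀ − S) = 0.1247 × 4834 = 602.7 kg VSS/d.

P_X ≈ 603 kg VSS/d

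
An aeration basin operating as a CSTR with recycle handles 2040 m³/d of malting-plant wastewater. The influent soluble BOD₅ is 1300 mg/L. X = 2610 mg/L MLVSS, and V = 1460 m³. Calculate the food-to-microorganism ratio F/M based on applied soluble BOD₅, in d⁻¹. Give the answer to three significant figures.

F/M ≈ 0.696 d⁻¹

F/M = Q·S₀ / (V·X) = 2040 × 1300 / (1460 × 2610) = 0.6960 g soluble BOD₅·(g VSS·d)⁻¹.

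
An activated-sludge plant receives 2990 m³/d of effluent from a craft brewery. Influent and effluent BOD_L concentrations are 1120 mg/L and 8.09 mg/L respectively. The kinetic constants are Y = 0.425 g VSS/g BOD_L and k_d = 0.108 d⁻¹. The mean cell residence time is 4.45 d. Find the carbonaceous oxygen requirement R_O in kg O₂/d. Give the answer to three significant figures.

R_O ≈ 1970 kg O₂/d

Correct the yield for decay: Y_obs = Y/(1 + k_d θ_c) = 0.425 / (1 + 0.108 × 4.45) = 0.425 / 1.481 = 0.2870.
ΔS = 1120 − 8.09 = 1112 mg/L, so the substrate removal rate is 2990 × 1112/1000 = 3325 kg BOD_L/d.
P_X = Y_obs·Q·(S₀ − S) = 0.2870 × 3325 = 954.3 kg VSS/d.
Carbonaceous O₂ demand = substrate oxidised − cell-mass equivalent = 3325 − 1.42 × 954.3 = 1969 kg O₂/d.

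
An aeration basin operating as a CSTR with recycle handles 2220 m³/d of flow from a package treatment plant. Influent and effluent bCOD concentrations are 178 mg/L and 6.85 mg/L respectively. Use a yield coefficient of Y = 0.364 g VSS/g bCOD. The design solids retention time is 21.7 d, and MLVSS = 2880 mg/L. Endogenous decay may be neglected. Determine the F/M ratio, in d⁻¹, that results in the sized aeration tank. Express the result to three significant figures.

F/M ≈ 0.132 d⁻¹

Biomass mass balance (decay neglected): V·X = Y·Q·(S₀ − S)·θ_c, so V = 0.364 × 2220 × (178 − 6.85) × 21.7 / 2880 = 1042 m³.
Food-to-microorganism ratio F/M = Q S₀ / (V X) = 2220 × 178 / (1042 × 2880) = 0.1317 d⁻¹.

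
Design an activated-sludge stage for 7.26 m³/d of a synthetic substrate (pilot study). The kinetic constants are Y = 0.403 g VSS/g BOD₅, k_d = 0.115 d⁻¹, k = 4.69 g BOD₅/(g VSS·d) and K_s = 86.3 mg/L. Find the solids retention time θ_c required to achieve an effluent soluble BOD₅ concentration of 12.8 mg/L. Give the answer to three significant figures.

Specific growth rate at S = 12.8 mg/L: μ = YkS/(K_s+S) = 0.403·4.69·12.8/(86.3+12.8) = 0.2441 d⁻¹.
1/θ_c = 0.2441 − 0.115 = 0.1291 d⁻¹, so θ_c = 7.744 d.

θ_c ≈ 7.74 d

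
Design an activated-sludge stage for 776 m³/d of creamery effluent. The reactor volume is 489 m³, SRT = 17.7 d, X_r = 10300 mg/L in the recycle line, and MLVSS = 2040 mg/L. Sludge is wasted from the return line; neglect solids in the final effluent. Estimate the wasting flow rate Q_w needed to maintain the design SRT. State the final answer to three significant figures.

Wasting from the return line (neglecting effluent solids): Q_w = V·X / (θ_c·X_r) = 489.0 × 2040 / (17.7 × 10300) = 5.472 m³/d.

Q_w ≈ 5.47 m³/d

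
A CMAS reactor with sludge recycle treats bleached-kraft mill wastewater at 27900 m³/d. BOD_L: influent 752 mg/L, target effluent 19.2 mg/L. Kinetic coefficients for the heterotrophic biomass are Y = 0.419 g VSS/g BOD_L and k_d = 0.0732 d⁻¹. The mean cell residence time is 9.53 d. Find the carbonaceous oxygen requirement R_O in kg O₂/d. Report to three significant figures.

Observed yield with endogenous decay: Y_obs = Y / (1 + k_d·θ_c) = 0.419 / (1 + 0.0732 × 9.53) = 0.419 / 1.698 = 0.2468 g VSS/g BOD_L.
ΔS = 752 − 19.2 = 732.8 mg/L, so the substrate removal rate is 27900 × 732.8/1000 = 20445 kg BOD_L/d.
P_X = Y_obs·Q·(S₀ − S) = 0.2468 × 20445 = 5046 kg VSS/d.
R_O = Q·ΔS − 1.42 P_X = 20445 − 7166 = 13279 kg O₂/d.

R_O ≈ 13300 kg O₂/d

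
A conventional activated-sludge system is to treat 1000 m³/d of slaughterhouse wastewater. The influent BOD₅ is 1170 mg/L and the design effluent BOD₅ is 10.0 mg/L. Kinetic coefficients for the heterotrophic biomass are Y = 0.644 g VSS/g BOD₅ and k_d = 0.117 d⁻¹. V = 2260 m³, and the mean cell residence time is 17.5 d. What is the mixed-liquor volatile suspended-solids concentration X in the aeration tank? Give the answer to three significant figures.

X ≈ 1900 mg/L

Solving the biomass balance for X: X = Y Q (S₀−S) θ_c / [V (1+k_d θ_c)] = 0.644 × 1000 × (1170 − 10.0) × 17.5 / [2260 × (1 + 0.117 × 17.5)] = 1898 mg/L.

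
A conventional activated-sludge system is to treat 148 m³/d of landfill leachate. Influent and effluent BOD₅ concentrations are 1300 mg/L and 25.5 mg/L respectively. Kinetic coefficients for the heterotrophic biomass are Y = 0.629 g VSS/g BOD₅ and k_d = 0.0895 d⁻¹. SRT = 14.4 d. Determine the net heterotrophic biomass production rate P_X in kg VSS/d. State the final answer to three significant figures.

Y_obs = Y / (1 + k_d θ_c) = 0.629 / (1 + 0.0895 × 14.4) = 0.629 / 2.289 = 0.2748.
ΔS = 1300 − 25.5 = 1274 mg/L, so the substrate removal rate is 148 × 1274/1000 = 188.6 kg BOD₅/d.
So the net sludge growth is P_X = 0.2748 × 188.6 = 51.84 kg VSS/d.

P_X ≈ 51.8 kg VSS/d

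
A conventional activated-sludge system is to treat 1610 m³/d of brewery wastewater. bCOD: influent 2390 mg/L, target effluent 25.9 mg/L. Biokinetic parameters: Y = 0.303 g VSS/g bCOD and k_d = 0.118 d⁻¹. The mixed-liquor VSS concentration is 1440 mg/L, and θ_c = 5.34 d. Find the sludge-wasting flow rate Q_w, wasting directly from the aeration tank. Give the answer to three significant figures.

Q_w ≈ 491 m³/d

From the SRT design equation V = Y Q (S₀−S) θ_c / [X (1 + k_d θ_c)] = 0.303 × 1610 × (2390 − 25.9) × 5.34 / [1440 × (1 + 0.118 × 5.34)] = 6.16×10^6 / 2347 = 2624 m³.
Wasting from the aeration tank: Q_w = V / θ_c = 2624 / 5.34 = 491.3 m³/d.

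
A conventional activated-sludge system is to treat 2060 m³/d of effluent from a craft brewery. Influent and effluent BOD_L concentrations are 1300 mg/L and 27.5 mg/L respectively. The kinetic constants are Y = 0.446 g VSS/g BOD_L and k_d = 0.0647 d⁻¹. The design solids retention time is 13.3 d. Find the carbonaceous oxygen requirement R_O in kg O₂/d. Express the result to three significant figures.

The observed yield is Y_obs = Y/(1 + k_d·θ_c) = 0.446 / (1 + 0.0647 × 13.3) = 0.446 / 1.861 = 0.2397 g VSS per g BOD_L removed.
Mass of BOD_L removed per day: Q(S₀ − S) = 2060 × 1272 g/m³ = 2621 kg/d.
Net sludge production P_X = 0.2397 × 2621 = 628.4 kg VSS/d.
R_O = Q·ΔS − 1.42 P_X = 2621 − 892.3 = 1729 kg O₂/d.

R_O ≈ 1730 kg O₂/d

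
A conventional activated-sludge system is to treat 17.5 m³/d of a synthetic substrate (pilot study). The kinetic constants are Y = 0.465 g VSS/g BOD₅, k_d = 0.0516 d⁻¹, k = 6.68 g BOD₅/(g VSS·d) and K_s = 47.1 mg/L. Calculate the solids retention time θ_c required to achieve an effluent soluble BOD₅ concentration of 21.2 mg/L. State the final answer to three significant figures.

θ_c ≈ 1.10 d

Specific growth rate at S = 21.2 mg/L: μ = YkS/(K_s+S) = 0.465·6.68·21.2/(47.1+21.2) = 0.9641 d⁻¹.
1/θ_c = 0.9641 − 0.0516 = 0.9125 d⁻¹, so θ_c = 1.096 d.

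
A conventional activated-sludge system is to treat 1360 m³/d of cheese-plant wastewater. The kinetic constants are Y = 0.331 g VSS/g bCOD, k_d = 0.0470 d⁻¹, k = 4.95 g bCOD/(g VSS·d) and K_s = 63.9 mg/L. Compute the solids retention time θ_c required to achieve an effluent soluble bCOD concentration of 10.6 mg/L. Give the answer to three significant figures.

θ_c ≈ 5.37 d

At the target effluent, Y k S/(K_s+S) = 0.331×4.95×10.6/74.50 = 0.2331 d⁻¹.
θ_c = 1/(μ − k_d) = 1/(0.2331 − 0.0470) = 1/0.1861 = 5.373 d.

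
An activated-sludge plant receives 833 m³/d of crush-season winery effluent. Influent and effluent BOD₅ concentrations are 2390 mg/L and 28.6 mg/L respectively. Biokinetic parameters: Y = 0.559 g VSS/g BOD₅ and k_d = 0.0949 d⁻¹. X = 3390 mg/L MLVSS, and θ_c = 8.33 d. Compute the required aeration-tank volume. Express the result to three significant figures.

V ≈ 1510 m³

From the SRT design equation V = Y Q (S₀−S) θ_c / [X (1 + k_d θ_c)] = 0.559 × 833 × (2390 − 28.6) × 8.33 / [3390 × (1 + 0.0949 × 8.33)] = 9.16×10^6 / 6070 = 1509 m³.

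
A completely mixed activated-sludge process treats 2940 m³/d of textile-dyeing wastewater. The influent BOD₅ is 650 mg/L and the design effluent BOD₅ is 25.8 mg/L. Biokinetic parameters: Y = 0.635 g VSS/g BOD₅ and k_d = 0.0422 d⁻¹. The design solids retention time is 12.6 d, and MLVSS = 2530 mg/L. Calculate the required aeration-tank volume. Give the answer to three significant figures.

Rearranging the biomass balance for a CMAS with decay, V = Y·Q·ΔS·θ_c / [X·(1+k_d θ_c)] = 0.635 × 2940 × (650 − 25.8) × 12.6 / [2530 × (1 + 0.0422 × 12.6)] = 1.47×10^7 / 3875 = 3789 m³.

V ≈ 3790 m³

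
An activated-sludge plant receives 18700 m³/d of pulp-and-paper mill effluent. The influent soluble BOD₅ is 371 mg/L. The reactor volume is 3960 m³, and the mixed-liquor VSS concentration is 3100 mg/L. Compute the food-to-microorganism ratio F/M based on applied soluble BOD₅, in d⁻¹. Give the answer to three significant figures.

F/M = Q·S₀ / (V·X) = 18700 × 371 / (3960 × 3100) = 0.5651 g soluble BOD₅·(g VSS·d)⁻¹.

F/M ≈ 0.565 d⁻¹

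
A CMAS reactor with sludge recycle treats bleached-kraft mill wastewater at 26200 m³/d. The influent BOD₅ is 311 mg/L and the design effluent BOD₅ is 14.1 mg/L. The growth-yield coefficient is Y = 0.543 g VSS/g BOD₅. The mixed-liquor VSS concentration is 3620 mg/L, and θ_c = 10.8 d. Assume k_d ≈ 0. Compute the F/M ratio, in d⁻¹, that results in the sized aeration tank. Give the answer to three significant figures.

Biomass mass balance (decay neglected): V·X = Y·Q·(S₀ − S)·θ_c, so V = 0.543 × 26200 × (311 − 14.1) × 10.8 / 3620 = 12602 m³.
F/M = Q·S₀ / (V·X) = 26200 × 311 / (12602 × 3620) = 0.1786 g BOD₅·(g VSS·d)⁻¹.

F/M ≈ 0.179 d⁻¹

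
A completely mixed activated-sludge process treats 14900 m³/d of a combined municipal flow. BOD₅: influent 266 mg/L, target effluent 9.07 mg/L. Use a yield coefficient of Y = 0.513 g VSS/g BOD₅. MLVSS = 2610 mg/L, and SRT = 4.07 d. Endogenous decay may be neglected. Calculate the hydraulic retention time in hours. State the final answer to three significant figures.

τ ≈ 4.93 h

V·X = Y·Q·ΔS·θ_c gives V = 0.513 × 14900 × (266 − 9.07) × 4.07 / 2610 = 3062 m³.
Hydraulic retention time τ = V/Q = 3062 / 14900 = 0.2055 d = 4.933 h.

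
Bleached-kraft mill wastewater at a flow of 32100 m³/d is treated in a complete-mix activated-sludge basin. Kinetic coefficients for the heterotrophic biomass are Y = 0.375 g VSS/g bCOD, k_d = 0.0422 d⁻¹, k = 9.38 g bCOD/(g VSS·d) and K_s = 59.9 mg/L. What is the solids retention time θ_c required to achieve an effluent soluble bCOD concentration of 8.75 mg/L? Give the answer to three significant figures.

θ_c ≈ 2.46 d

From 1/θ_c = Y·k·S/(K_s + S) − k_d: Y·k·S/(K_s+S) = 0.375 × 9.38 × 8.75 / (59.9 + 8.75) = 0.4483 d⁻¹.
θ_c = 1/(μ − k_d) = 1/(0.4483 − 0.0422) = 1/0.4061 = 2.462 d.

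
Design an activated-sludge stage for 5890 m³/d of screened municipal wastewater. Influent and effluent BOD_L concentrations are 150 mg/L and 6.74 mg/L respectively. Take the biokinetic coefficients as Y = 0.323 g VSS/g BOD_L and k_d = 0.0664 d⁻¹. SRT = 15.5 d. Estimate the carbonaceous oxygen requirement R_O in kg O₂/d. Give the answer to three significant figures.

R_O ≈ 653 kg O₂/d

Observed yield with endogenous decay: Y_obs = Y / (1 + k_d·θ_c) = 0.323 / (1 + 0.0664 × 15.5) = 0.323 / 2.029 = 0.1592 g VSS/g BOD_L.
Mass of BOD_L removed per day: Q(S₀ − S) = 5890 × 143.3 g/m³ = 843.8 kg/d.
Net sludge production P_X = 0.1592 × 843.8 = 134.3 kg VSS/d.
R_O = Q·(S₀ − S) − 1.42·P_X = 843.8 − 1.42 × 134.3 = 653.1 kg O₂/d.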